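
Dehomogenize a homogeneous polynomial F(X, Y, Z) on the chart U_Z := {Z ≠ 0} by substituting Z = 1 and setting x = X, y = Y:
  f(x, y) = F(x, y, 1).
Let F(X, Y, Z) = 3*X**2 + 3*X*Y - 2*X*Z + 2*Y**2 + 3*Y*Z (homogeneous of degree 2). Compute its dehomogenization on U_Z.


f(x, y) = 3*x**2 + 3*x*y - 2*x + 2*y**2 + 3*y

On U_Z we set Z = 1. Each monomial c·X^i·Y^j·Z^k in F becomes c·x^i·y^j·1^k = c·x^i·y^j.
Substituting Z = 1: F(X, Y, 1) = 3*x**2 + 3*x*y - 2*x + 2*y**2 + 3*y.
Note: deg(f) ≤ deg(F) = 2; strict inequality happens when F is divisible by Z (lost terms).


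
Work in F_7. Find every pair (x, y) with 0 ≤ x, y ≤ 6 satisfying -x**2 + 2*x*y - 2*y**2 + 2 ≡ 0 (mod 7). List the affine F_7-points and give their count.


Affine F_7-points: {(0, 1), (0, 6), (2, 1), (3, 0), (3, 3), (4, 0), (4, 4), (5, 6)}; count = 8.

For each of the 49 pairs (x, y) ∈ F_7², evaluate f(x, y) mod 7. Record the zeros.
  x = 0: [0↦2, 1↦0, 2↦1, 3↦5, 4↦5, 5↦1, 6↦0]  zeros at y ∈ {1, 6}
  x = 1: [0↦1, 1↦1, 2↦4, 3↦3, 4↦5, 5↦3, 6↦4]  zeros at y ∈ ∅
  x = 2: [0↦5, 1↦0, 2↦5, 3↦6, 4↦3, 5↦3, 6↦6]  zeros at y ∈ {1}
  x = 3: [0↦0, 1↦4, 2↦4, 3↦0, 4↦6, 5↦1, 6↦6]  zeros at y ∈ {0, 3}
  x = 4: [0↦0, 1↦6, 2↦1, 3↦6, 4↦0, 5↦4, 6↦4]  zeros at y ∈ {0, 4}
  x = 5: [0↦5, 1↦6, 2↦3, 3↦3, 4↦6, 5↦5, 6↦0]  zeros at y ∈ {6}
  x = 6: [0↦1, 1↦4, 2↦3, 3↦5, 4↦3, 5↦4, 6↦1]  zeros at y ∈ ∅
Collecting zeros: affine points = {(0, 1), (0, 6), (2, 1), (3, 0), (3, 3), (4, 0), (4, 4), (5, 6)}.
Total count |C(F_7)_aff| = 8.


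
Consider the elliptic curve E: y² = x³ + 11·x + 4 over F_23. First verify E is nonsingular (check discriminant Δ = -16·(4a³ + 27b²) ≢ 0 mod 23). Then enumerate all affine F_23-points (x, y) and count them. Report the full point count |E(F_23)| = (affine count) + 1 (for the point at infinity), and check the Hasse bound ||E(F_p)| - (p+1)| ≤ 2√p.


Affine points = {(0, 2), (0, 21), (1, 4), (1, 19), (3, 8), (3, 15), (5, 0), (8, 11), (8, 12), (9, 2), (9, 21), (12, 1), (12, 22), (14, 2), (14, 21), (15, 5), (15, 18), (18, 10), (18, 13), (20, 6), (20, 17)}; affine count = 21; |E(F_23)| = 22.

Discriminant check: Δ ∝ 4a³ + 27b² = 4·11³ + 27·4² = 4·1331 + 27·16 ≡ 6 (mod 23). Nonzero ⇒ E is nonsingular.
For each x ∈ F_23, compute rhs = x³ + 11·x + 4 mod 23, then count y ∈ F_23 with y² ≡ rhs.
  x = 0: rhs = 4, matching y values: 2, 21 (2 points).
  x = 1: rhs = 16, matching y values: 4, 19 (2 points).
  x = 2: rhs = 11, matching y values: none (0 points).
  x = 3: rhs = 18, matching y values: 8, 15 (2 points).
  x = 4: rhs = 20, matching y values: none (0 points).
  x = 5: rhs = 0, matching y values: 0 (1 points).
  x = 6: rhs = 10, matching y values: none (0 points).
  x = 7: rhs = 10, matching y values: none (0 points).
  x = 8: rhs = 6, matching y values: 11, 12 (2 points).
  x = 9: rhs = 4, matching y values: 2, 21 (2 points).
  x = 10: rhs = 10, matching y values: none (0 points).
  x = 11: rhs = 7, matching y values: none (0 points).
  x = 12: rhs = 1, matching y values: 1, 22 (2 points).
  x = 13: rhs = 21, matching y values: none (0 points).
  x = 14: rhs = 4, matching y values: 2, 21 (2 points).
  x = 15: rhs = 2, matching y values: 5, 18 (2 points).
  x = 16: rhs = 21, matching y values: none (0 points).
  x = 17: rhs = 21, matching y values: none (0 points).
  x = 18: rhs = 8, matching y values: 10, 13 (2 points).
  x = 19: rhs = 11, matching y values: none (0 points).
  x = 20: rhs = 13, matching y values: 6, 17 (2 points).
  x = 21: rhs = 20, matching y values: none (0 points).
  x = 22: rhs = 15, matching y values: none (0 points).
Total affine count: 21.
Full point count |E(F_23)| = 21 + 1 = 22.
Hasse bound: |22 − (23+1)| = |-2| = 2 ≤ 2√23 ≈ 9.5917 ✓.


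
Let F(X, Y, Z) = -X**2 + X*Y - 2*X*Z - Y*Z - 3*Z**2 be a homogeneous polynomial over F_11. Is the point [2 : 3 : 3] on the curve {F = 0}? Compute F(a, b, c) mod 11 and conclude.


F(2,3,3) ≡ 9 (mod 11); P is NOT on the curve.

Evaluate F(2, 3, 3) term-by-term (mod 11).
  -X**2 ↦ -1·4·1·1 = -4
  X*Y ↦ 1·2·3·1 = 6
  -2*X*Z ↦ -2·2·1·3 = -12
  -Y*Z ↦ -1·1·3·3 = -9
  -3*Z**2 ↦ -3·1·1·9 = -27
Sum: F(2, 3, 3) = (-4) + (6) + (-12) + (-9) + (-27) = -46.
Reducing mod 11: -46 ≡ 9 (mod 11).
Since F(a, b, c) ≡ 9 ≠ 0 (mod 11), P does NOT lie on the curve.


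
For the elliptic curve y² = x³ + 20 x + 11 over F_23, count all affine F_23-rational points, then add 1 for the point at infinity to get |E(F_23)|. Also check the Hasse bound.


Affine points = {(1, 3), (1, 20), (2, 6), (2, 17), (3, 11), (3, 12), (5, 11), (5, 12), (6, 5), (6, 18), (8, 4), (8, 19), (9, 0), (12, 1), (12, 22), (15, 11), (15, 12), (18, 4), (18, 19), (20, 4), (20, 19), (21, 3), (21, 20), (22, 6), (22, 17)}; affine count = 25; |E(F_23)| = 26.

Discriminant check: Δ ∝ 4a³ + 27b² = 4·20³ + 27·11² = 4·8000 + 27·121 ≡ 8 (mod 23). Nonzero ⇒ E is nonsingular.
For each x ∈ F_23, compute rhs = x³ + 20·x + 11 mod 23, then count y ∈ F_23 with y² ≡ rhs.
  x = 0: rhs = 11, matching y values: none (0 points).
  x = 1: rhs = 9, matching y values: 3, 20 (2 points).
  x = 2: rhs = 13, matching y values: 6, 17 (2 points).
  x = 3: rhs = 6, matching y values: 11, 12 (2 points).
  x = 4: rhs = 17, matching y values: none (0 points).
  x = 5: rhs = 6, matching y values: 11, 12 (2 points).
  x = 6: rhs = 2, matching y values: 5, 18 (2 points).
  x = 7: rhs = 11, matching y values: none (0 points).
  x = 8: rhs = 16, matching y values: 4, 19 (2 points).
  x = 9: rhs = 0, matching y values: 0 (1 points).
  x = 10: rhs = 15, matching y values: none (0 points).
  x = 11: rhs = 21, matching y values: none (0 points).
  x = 12: rhs = 1, matching y values: 1, 22 (2 points).
  x = 13: rhs = 7, matching y values: none (0 points).
  x = 14: rhs = 22, matching y values: none (0 points).
  x = 15: rhs = 6, matching y values: 11, 12 (2 points).
  x = 16: rhs = 11, matching y values: none (0 points).
  x = 17: rhs = 20, matching y values: none (0 points).
  x = 18: rhs = 16, matching y values: 4, 19 (2 points).
  x = 19: rhs = 5, matching y values: none (0 points).
  x = 20: rhs = 16, matching y values: 4, 19 (2 points).
  x = 21: rhs = 9, matching y values: 3, 20 (2 points).
  x = 22: rhs = 13, matching y values: 6, 17 (2 points).
Total affine count: 25.
Full point count |E(F_23)| = 25 + 1 = 26.
Hasse bound: |26 − (23+1)| = |2| = 2 ≤ 2√23 ≈ 9.5917 ✓.


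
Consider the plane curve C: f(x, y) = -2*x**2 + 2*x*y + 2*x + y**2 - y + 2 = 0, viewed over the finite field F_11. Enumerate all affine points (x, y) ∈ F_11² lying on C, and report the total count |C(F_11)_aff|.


Affine F_11-points: {(0, 5), (0, 7), (1, 4), (1, 6), (4, 0), (4, 4), (6, 5), (6, 6), (8, 0), (8, 7)}; count = 10.

For each of the 121 pairs (x, y) ∈ F_11², evaluate f(x, y) mod 11. Record the zeros.
  x = 0: [0↦2, 1↦2, 2↦4, 3↦8, 4↦3, 5↦0, 6↦10, 7↦0, 8↦3, 9↦8, 10↦4]  zeros at y ∈ {5, 7}
  x = 1: [0↦2, 1↦4, 2↦8, 3↦3, 4↦0, 5↦10, 6↦0, 7↦3, 8↦8, 9↦4, 10↦2]  zeros at y ∈ {4, 6}
  x = 2: [0↦9, 1↦2, 2↦8, 3↦5, 4↦4, 5↦5, 6↦8, 7↦2, 8↦9, 9↦7, 10↦7]  zeros at y ∈ ∅
  x = 3: [0↦1, 1↦7, 2↦4, 3↦3, 4↦4, 5↦7, 6↦1, 7↦8, 8↦6, 9↦6, 10↦8]  zeros at y ∈ ∅
  x = 4: [0↦0, 1↦8, 2↦7, 3↦8, 4↦0, 5↦5, 6↦1, 7↦10, 8↦10, 9↦1, 10↦5]  zeros at y ∈ {0, 4}
  x = 5: [0↦6, 1↦5, 2↦6, 3↦9, 4↦3, 5↦10, 6↦8, 7↦8, 8↦10, 9↦3, 10↦9]  zeros at y ∈ ∅
  x = 6: [0↦8, 1↦9, 2↦1, 3↦6, 4↦2, 5↦0, 6↦0, 7↦2, 8↦6, 9↦1, 10↦9]  zeros at y ∈ {5, 6}
  x = 7: [0↦6, 1↦9, 2↦3, 3↦10, 4↦8, 5↦8, 6↦10, 7↦3, 8↦9, 9↦6, 10↦5]  zeros at y ∈ ∅
  x = 8: [0↦0, 1↦5, 2↦1, 3↦10, 4↦10, 5↦1, 6↦5, 7↦0, 8↦8, 9↦7, 10↦8]  zeros at y ∈ {0, 7}
  x = 9: [0↦1, 1↦8, 2↦6, 3↦6, 4↦8, 5↦1, 6↦7, 7↦4, 8↦3, 9↦4, 10↦7]  zeros at y ∈ ∅
  x = 10: [0↦9, 1↦7, 2↦7, 3↦9, 4↦2, 5↦8, 6↦5, 7↦4, 8↦5, 9↦8, 10↦2]  zeros at y ∈ ∅
Collecting zeros: affine points = {(0, 5), (0, 7), (1, 4), (1, 6), (4, 0), (4, 4), (6, 5), (6, 6), (8, 0), (8, 7)}.
Total count |C(F_11)_aff| = 10.


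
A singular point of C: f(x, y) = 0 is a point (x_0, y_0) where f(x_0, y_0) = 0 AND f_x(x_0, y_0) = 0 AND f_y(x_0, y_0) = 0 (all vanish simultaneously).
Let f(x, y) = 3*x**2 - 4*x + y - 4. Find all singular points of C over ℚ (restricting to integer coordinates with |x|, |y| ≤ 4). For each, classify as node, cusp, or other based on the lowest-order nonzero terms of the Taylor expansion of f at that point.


No singular points in the scanned grid; C is smooth there.

Compute partial derivatives:
  f_x = 6*x - 4.
  f_y = 1.
f_y = 1 is a nonzero constant, so f_y never vanishes: no point (x, y) can satisfy f = f_x = f_y = 0. In particular no (x, y) ∈ {−4, ..., 4}² is singular; the curve is smooth.


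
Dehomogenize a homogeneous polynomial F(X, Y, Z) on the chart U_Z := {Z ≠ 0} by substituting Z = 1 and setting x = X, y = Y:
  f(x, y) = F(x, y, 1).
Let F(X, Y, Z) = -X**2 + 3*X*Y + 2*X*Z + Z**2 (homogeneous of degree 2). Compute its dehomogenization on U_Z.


f(x, y) = -x**2 + 3*x*y + 2*x + 1

On U_Z we set Z = 1. Each monomial c·X^i·Y^j·Z^k in F becomes c·x^i·y^j·1^k = c·x^i·y^j.
Substituting Z = 1: F(X, Y, 1) = -x**2 + 3*x*y + 2*x + 1.
Note: deg(f) ≤ deg(F) = 2; strict inequality happens when F is divisible by Z (lost terms).


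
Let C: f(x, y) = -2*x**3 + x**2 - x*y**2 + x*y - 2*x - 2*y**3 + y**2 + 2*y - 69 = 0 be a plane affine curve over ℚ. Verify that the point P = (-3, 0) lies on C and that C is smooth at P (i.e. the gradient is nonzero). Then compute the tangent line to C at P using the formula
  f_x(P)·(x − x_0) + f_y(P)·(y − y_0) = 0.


Tangent line at P: -62*x - y - 186 = 0.

Step 1: f(-3, 0) = 0, so P lies on C.
Step 2: partial derivatives
  f_x(x, y) = -6*x**2 + 2*x - y**2 + y - 2, f_y(x, y) = -2*x*y + x - 6*y**2 + 2*y + 2.
  f_x(P) = -62, f_y(P) = -1 (gradient nonzero, so P is smooth).
Step 3: tangent line at P: -62·(x − -3) + -1·(y − 0) = 0.
Expanding: -62*x - y - 186 = 0.


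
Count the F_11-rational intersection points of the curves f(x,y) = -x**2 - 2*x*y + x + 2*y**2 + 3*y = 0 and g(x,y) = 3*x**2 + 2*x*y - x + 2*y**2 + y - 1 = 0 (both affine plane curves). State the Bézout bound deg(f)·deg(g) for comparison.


Common zeros: {(1, 5), (9, 3)}; count = 2; Bézout bound = 4.

deg(f) = 2, deg(g) = 2, so Bézout bound = 4.
Scan x ∈ F_11. For each x, list the y ∈ F_11 with f(x, y) ≡ 0 and those with g(x, y) ≡ 0 (mod 11); the common zeros in that column are the intersection.
  x = 0: f ≡ 0 at y ∈ {0, 4}; g ≡ 0 at y ∈ {6, 10}; common: ∅.
  x = 1: f ≡ 0 at y ∈ {0, 5}; g ≡ 0 at y ∈ {5, 10}; common: {5}.
  x = 2: f ≡ 0 at y ∈ ∅; g ≡ 0 at y ∈ ∅; common: ∅.
  x = 3: f ≡ 0 at y ∈ ∅; g ≡ 0 at y ∈ ∅; common: ∅.
  x = 4: f ≡ 0 at y ∈ {4}; g ≡ 0 at y ∈ {3, 9}; common: ∅.
  x = 5: f ≡ 0 at y ∈ {10}; g ≡ 0 at y ∈ {2, 9}; common: ∅.
  x = 6: f ≡ 0 at y ∈ ∅; g ≡ 0 at y ∈ ∅; common: ∅.
  x = 7: f ≡ 0 at y ∈ ∅; g ≡ 0 at y ∈ {4, 5}; common: ∅.
  x = 8: f ≡ 0 at y ∈ {3, 9}; g ≡ 0 at y ∈ ∅; common: ∅.
  x = 9: f ≡ 0 at y ∈ {3, 10}; g ≡ 0 at y ∈ {3, 4}; common: {3}.
  x = 10: f ≡ 0 at y ∈ ∅; g ≡ 0 at y ∈ ∅; common: ∅.
Collecting: common zeros = {(1, 5), (9, 3)}, so the count is 2.
Comparison with the Bézout bound: 2 ≤ 4 = deg(f)·deg(g), as expected for curves with no common component (the affine F_11-count falls short of the bound because intersections may lie at infinity, over extension fields, or carry multiplicity).


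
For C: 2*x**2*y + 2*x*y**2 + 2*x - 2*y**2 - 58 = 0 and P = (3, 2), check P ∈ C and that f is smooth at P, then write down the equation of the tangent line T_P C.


Tangent line at P: 34*x + 34*y - 170 = 0.

Step 1: f(3, 2) = 0, so P lies on C.
Step 2: partial derivatives
  f_x(x, y) = 4*x*y + 2*y**2 + 2, f_y(x, y) = 2*x**2 + 4*x*y - 4*y.
  f_x(P) = 34, f_y(P) = 34 (gradient nonzero, so P is smooth).
Step 3: tangent line at P: 34·(x − 3) + 34·(y − 2) = 0.
Expanding: 34*x + 34*y - 170 = 0.


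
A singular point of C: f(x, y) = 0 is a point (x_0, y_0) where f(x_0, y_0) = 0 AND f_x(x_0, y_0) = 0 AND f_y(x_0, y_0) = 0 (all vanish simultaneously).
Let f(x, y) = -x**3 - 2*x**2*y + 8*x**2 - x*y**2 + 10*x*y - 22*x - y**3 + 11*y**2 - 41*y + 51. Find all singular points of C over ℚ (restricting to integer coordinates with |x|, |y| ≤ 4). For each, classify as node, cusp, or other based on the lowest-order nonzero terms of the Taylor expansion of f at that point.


Singular points: {(1, 3)}; classification: node.

Compute partial derivatives:
  f_x = -3*x**2 - 4*x*y + 16*x - y**2 + 10*y - 22.
  f_y = -2*x**2 - 2*x*y + 10*x - 3*y**2 + 22*y - 41.
Scan x_0 ∈ {−4, ..., 4}. For each x_0, f_y(x_0, y) is a polynomial in y; find its integer roots y ∈ {−4, ..., 4}, then test f_x and f at those candidates.
  x = -4: f_y(-4, y) = -3*y**2 + 30*y - 113; no integer root y with |y| ≤ 4.
  x = -3: f_y(-3, y) = -3*y**2 + 28*y - 89; no integer root y with |y| ≤ 4.
  x = -2: f_y(-2, y) = -3*y**2 + 26*y - 69; no integer root y with |y| ≤ 4.
  x = -1: f_y(-1, y) = -3*y**2 + 24*y - 53; no integer root y with |y| ≤ 4.
  x = 0: f_y(0, y) = -3*y**2 + 22*y - 41; no integer root y with |y| ≤ 4.
  x = 1: f_y(1, y) = -3*y**2 + 20*y - 33; vanishes at y ∈ {3}. (1, 3): f_x = 0, f = 0 — SINGULAR.
  x = 2: f_y(2, y) = -3*y**2 + 18*y - 29; no integer root y with |y| ≤ 4.
  x = 3: f_y(3, y) = -3*y**2 + 16*y - 29; no integer root y with |y| ≤ 4.
  x = 4: f_y(4, y) = -3*y**2 + 14*y - 33; no integer root y with |y| ≤ 4.
Only singular point on the grid: (1, 3).
Classify: substitute x = 1 + u, y = 3 + v and expand: f = -u**3 - 2*u**2*v - u**2 - u*v**2 - v**3 + v**2.
No constant or linear terms (consistent with a singular point). Quadratic part: -u**2 + v**2. Cubic part: -u**3 - 2*u**2*v - u*v**2 - v**3.
The quadratic part v**2 - u**2 = (v − u)(v + u) splits into two distinct linear factors, so there are two distinct tangent lines y − 3 = ±(x − 1) — this is a node (ordinary double point).
Classification: node.


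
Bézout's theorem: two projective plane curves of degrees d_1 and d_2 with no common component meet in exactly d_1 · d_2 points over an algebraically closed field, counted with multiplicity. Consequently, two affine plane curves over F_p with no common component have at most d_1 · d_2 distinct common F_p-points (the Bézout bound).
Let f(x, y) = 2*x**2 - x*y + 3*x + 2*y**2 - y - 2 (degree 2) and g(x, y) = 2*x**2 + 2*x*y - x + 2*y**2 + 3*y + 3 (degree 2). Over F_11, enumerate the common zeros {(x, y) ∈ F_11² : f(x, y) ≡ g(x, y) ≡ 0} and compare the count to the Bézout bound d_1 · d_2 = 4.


Common zeros: {(5, 6)}; count = 1; Bézout bound = 4.

deg(f) = 2, deg(g) = 2, so Bézout bound = 4.
Scan x ∈ F_11. For each x, list the y ∈ F_11 with f(x, y) ≡ 0 and those with g(x, y) ≡ 0 (mod 11); the common zeros in that column are the intersection.
  x = 0: f ≡ 0 at y ∈ ∅; g ≡ 0 at y ∈ ∅; common: ∅.
  x = 1: f ≡ 0 at y ∈ ∅; g ≡ 0 at y ∈ {1, 2}; common: ∅.
  x = 2: f ≡ 0 at y ∈ {1, 6}; g ≡ 0 at y ∈ ∅; common: ∅.
  x = 3: f ≡ 0 at y ∈ {5, 8}; g ≡ 0 at y ∈ {2, 10}; common: ∅.
  x = 4: f ≡ 0 at y ∈ ∅; g ≡ 0 at y ∈ {1, 10}; common: ∅.
  x = 5: f ≡ 0 at y ∈ {6, 8}; g ≡ 0 at y ∈ {4, 6}; common: {6}.
  x = 6: f ≡ 0 at y ∈ {0, 9}; g ≡ 0 at y ∈ {3, 6}; common: ∅.
  x = 7: f ≡ 0 at y ∈ ∅; g ≡ 0 at y ∈ ∅; common: ∅.
  x = 8: f ≡ 0 at y ∈ {1, 9}; g ≡ 0 at y ∈ {3, 4}; common: ∅.
  x = 9: f ≡ 0 at y ∈ {0, 5}; g ≡ 0 at y ∈ ∅; common: ∅.
  x = 10: f ≡ 0 at y ∈ ∅; g ≡ 0 at y ∈ ∅; common: ∅.
Collecting: common zeros = {(5, 6)}, so the count is 1.
Comparison with the Bézout bound: 1 ≤ 4 = deg(f)·deg(g), as expected for curves with no common component (the affine F_11-count falls short of the bound because intersections may lie at infinity, over extension fields, or carry multiplicity).


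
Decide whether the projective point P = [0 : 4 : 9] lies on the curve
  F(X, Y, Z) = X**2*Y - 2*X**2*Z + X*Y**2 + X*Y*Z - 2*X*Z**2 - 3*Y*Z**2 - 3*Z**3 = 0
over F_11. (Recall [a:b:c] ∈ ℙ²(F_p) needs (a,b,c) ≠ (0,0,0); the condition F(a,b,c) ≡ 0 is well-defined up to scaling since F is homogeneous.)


F(0,4,9) ≡ 9 (mod 11); P is NOT on the curve.

Evaluate F(0, 4, 9) term-by-term (mod 11).
  X**2*Y ↦ 1·0·4·1 = 0
  -2*X**2*Z ↦ -2·0·1·9 = 0
  X*Y**2 ↦ 1·0·16·1 = 0
  X*Y*Z ↦ 1·0·4·9 = 0
  -2*X*Z**2 ↦ -2·0·1·81 = 0
  -3*Y*Z**2 ↦ -3·1·4·81 = -972
  -3*Z**3 ↦ -3·1·1·729 = -2187
Sum: F(0, 4, 9) = (0) + (0) + (0) + (0) + (0) + (-972) + (-2187) = -3159.
Reducing mod 11: -3159 ≡ 9 (mod 11).
Since F(a, b, c) ≡ 9 ≠ 0 (mod 11), P does NOT lie on the curve.


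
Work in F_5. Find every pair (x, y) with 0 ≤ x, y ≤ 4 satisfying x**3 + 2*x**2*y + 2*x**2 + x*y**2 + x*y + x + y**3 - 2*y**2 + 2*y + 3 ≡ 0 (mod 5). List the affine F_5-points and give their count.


Affine F_5-points: {(1, 3), (1, 4), (4, 2)}; count = 3.

For each of the 25 pairs (x, y) ∈ F_5², evaluate f(x, y) mod 5. Record the zeros.
  x = 0: [0↦3, 1↦4, 2↦2, 3↦3, 4↦3]  zeros at y ∈ ∅
  x = 1: [0↦2, 1↦2, 2↦1, 3↦0, 4↦0]  zeros at y ∈ {3, 4}
  x = 2: [0↦1, 1↦4, 2↦3, 3↦4, 4↦3]  zeros at y ∈ ∅
  x = 3: [0↦1, 1↦1, 2↦4, 3↦1, 4↦3]  zeros at y ∈ ∅
  x = 4: [0↦3, 1↦4, 2↦0, 3↦2, 4↦1]  zeros at y ∈ {2}
Collecting zeros: affine points = {(1, 3), (1, 4), (4, 2)}.
Total count |C(F_5)_aff| = 3.


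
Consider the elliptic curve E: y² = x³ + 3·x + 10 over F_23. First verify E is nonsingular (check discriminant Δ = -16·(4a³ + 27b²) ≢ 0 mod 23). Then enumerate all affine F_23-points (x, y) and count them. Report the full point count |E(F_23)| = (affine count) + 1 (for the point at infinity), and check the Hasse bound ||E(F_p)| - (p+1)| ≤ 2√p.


Affine points = {(2, 1), (2, 22), (3, 0), (5, 9), (5, 14), (7, 11), (7, 12), (12, 7), (12, 16), (14, 6), (14, 17), (15, 7), (15, 16), (17, 11), (17, 12), (18, 10), (18, 13), (19, 7), (19, 16), (22, 11), (22, 12)}; affine count = 21; |E(F_23)| = 22.

Discriminant check: Δ ∝ 4a³ + 27b² = 4·3³ + 27·10² = 4·27 + 27·100 ≡ 2 (mod 23). Nonzero ⇒ E is nonsingular.
For each x ∈ F_23, compute rhs = x³ + 3·x + 10 mod 23, then count y ∈ F_23 with y² ≡ rhs.
  x = 0: rhs = 10, matching y values: none (0 points).
  x = 1: rhs = 14, matching y values: none (0 points).
  x = 2: rhs = 1, matching y values: 1, 22 (2 points).
  x = 3: rhs = 0, matching y values: 0 (1 points).
  x = 4: rhs = 17, matching y values: none (0 points).
  x = 5: rhs = 12, matching y values: 9, 14 (2 points).
  x = 6: rhs = 14, matching y values: none (0 points).
  x = 7: rhs = 6, matching y values: 11, 12 (2 points).
  x = 8: rhs = 17, matching y values: none (0 points).
  x = 9: rhs = 7, matching y values: none (0 points).
  x = 10: rhs = 5, matching y values: none (0 points).
  x = 11: rhs = 17, matching y values: none (0 points).
  x = 12: rhs = 3, matching y values: 7, 16 (2 points).
  x = 13: rhs = 15, matching y values: none (0 points).
  x = 14: rhs = 13, matching y values: 6, 17 (2 points).
  x = 15: rhs = 3, matching y values: 7, 16 (2 points).
  x = 16: rhs = 14, matching y values: none (0 points).
  x = 17: rhs = 6, matching y values: 11, 12 (2 points).
  x = 18: rhs = 8, matching y values: 10, 13 (2 points).
  x = 19: rhs = 3, matching y values: 7, 16 (2 points).
  x = 20: rhs = 20, matching y values: none (0 points).
  x = 21: rhs = 19, matching y values: none (0 points).
  x = 22: rhs = 6, matching y values: 11, 12 (2 points).
Total affine count: 21.
Full point count |E(F_23)| = 21 + 1 = 22.
Hasse bound: |22 − (23+1)| = |-2| = 2 ≤ 2√23 ≈ 9.5917 ✓.


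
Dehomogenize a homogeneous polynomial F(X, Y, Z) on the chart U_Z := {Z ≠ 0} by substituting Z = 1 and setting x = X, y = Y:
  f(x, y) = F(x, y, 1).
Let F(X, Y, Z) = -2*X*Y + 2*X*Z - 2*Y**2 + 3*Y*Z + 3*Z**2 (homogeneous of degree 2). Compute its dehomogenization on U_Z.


f(x, y) = -2*x*y + 2*x - 2*y**2 + 3*y + 3

On U_Z we set Z = 1. Each monomial c·X^i·Y^j·Z^k in F becomes c·x^i·y^j·1^k = c·x^i·y^j.
Substituting Z = 1: F(X, Y, 1) = -2*x*y + 2*x - 2*y**2 + 3*y + 3.
Note: deg(f) ≤ deg(F) = 2; strict inequality happens when F is divisible by Z (lost terms).


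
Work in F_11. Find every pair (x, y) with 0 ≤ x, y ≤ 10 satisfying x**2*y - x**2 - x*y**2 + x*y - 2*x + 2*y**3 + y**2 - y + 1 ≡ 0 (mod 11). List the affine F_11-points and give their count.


Affine F_11-points: {(1, 3), (1, 5), (3, 3), (4, 7), (6, 4), (6, 6), (6, 9), (7, 1), (7, 6), (7, 7), (10, 5)}; count = 11.

For each of the 121 pairs (x, y) ∈ F_11², evaluate f(x, y) mod 11. Record the zeros.
  x = 0: [0↦1, 1↦3, 2↦8, 3↦6, 4↦9, 5↦7, 6↦1, 7↦3, 8↦3, 9↦2, 10↦1]  zeros at y ∈ ∅
  x = 1: [0↦9, 1↦1, 2↦5, 3↦0, 4↦9, 5↦0, 6↦7, 7↦9, 8↦7, 9↦2, 10↦6]  zeros at y ∈ {3, 5}
  x = 2: [0↦4, 1↦10, 2↦4, 3↦9, 4↦4, 5↦1, 6↦1, 7↦5, 8↦3, 9↦7, 10↦7]  zeros at y ∈ ∅
  x = 3: [0↦8, 1↦8, 2↦5, 3↦0, 4↦5, 5↦10, 6↦5, 7↦2, 8↦2, 9↦6, 10↦4]  zeros at y ∈ {3}
  x = 4: [0↦10, 1↦6, 2↦8, 3↦6, 4↦1, 5↦5, 6↦8, 7↦0, 8↦4, 9↦10, 10↦8]  zeros at y ∈ {7}
  x = 5: [0↦10, 1↦4, 2↦2, 3↦5, 4↦3, 5↦8, 6↦10, 7↦10, 8↦9, 9↦8, 10↦8]  zeros at y ∈ ∅
  x = 6: [0↦8, 1↦2, 2↦9, 3↦8, 4↦0, 5↦8, 6↦0, 7↦10, 8↦6, 9↦0, 10↦4]  zeros at y ∈ {4, 6, 9}
  x = 7: [0↦4, 1↦0, 2↦7, 3↦4, 4↦3, 5↦5, 6↦0, 7↦0, 8↦6, 9↦8, 10↦7]  zeros at y ∈ {1, 6, 7}
  x = 8: [0↦9, 1↦9, 2↦7, 3↦4, 4↦1, 5↦10, 6↦10, 7↦2, 8↦9, 9↦10, 10↦6]  zeros at y ∈ ∅
  x = 9: [0↦1, 1↦7, 2↦9, 3↦8, 4↦5, 5↦1, 6↦8, 7↦5, 8↦4, 9↦6, 10↦1]  zeros at y ∈ ∅
  x = 10: [0↦2, 1↦5, 2↦2, 3↦5, 4↦4, 5↦0, 6↦5, 7↦9, 8↦2, 9↦7, 10↦3]  zeros at y ∈ {5}
Collecting zeros: affine points = {(1, 3), (1, 5), (3, 3), (4, 7), (6, 4), (6, 6), (6, 9), (7, 1), (7, 6), (7, 7), (10, 5)}.
Total count |C(F_11)_aff| = 11.


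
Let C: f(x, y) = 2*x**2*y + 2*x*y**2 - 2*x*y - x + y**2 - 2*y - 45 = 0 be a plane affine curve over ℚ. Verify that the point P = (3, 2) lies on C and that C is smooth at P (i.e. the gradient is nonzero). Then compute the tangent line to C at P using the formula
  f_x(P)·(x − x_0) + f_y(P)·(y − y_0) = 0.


Tangent line at P: 27*x + 38*y - 157 = 0.

Step 1: f(3, 2) = 0, so P lies on C.
Step 2: partial derivatives
  f_x(x, y) = 4*x*y + 2*y**2 - 2*y - 1, f_y(x, y) = 2*x**2 + 4*x*y - 2*x + 2*y - 2.
  f_x(P) = 27, f_y(P) = 38 (gradient nonzero, so P is smooth).
Step 3: tangent line at P: 27·(x − 3) + 38·(y − 2) = 0.
Expanding: 27*x + 38*y - 157 = 0.


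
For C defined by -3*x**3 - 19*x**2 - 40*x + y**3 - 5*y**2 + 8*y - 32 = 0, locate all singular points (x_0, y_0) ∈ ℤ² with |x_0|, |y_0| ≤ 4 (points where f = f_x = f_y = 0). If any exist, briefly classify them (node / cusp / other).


Singular points: {(-2, 2)}; classification: node.

Compute partial derivatives:
  f_x = -9*x**2 - 38*x - 40.
  f_y = 3*y**2 - 10*y + 8.
Scan x_0 ∈ {−4, ..., 4}. For each x_0, f_y(x_0, y) is a polynomial in y; find its integer roots y ∈ {−4, ..., 4}, then test f_x and f at those candidates.
  x = -4: f_y(-4, y) = 3*y**2 - 10*y + 8; vanishes at y ∈ {2}. (-4, 2): f_x = -32 ≠ 0.
  x = -3: f_y(-3, y) = 3*y**2 - 10*y + 8; vanishes at y ∈ {2}. (-3, 2): f_x = -7 ≠ 0.
  x = -2: f_y(-2, y) = 3*y**2 - 10*y + 8; vanishes at y ∈ {2}. (-2, 2): f_x = 0, f = 0 — SINGULAR.
  x = -1: f_y(-1, y) = 3*y**2 - 10*y + 8; vanishes at y ∈ {2}. (-1, 2): f_x = -11 ≠ 0.
  x = 0: f_y(0, y) = 3*y**2 - 10*y + 8; vanishes at y ∈ {2}. (0, 2): f_x = -40 ≠ 0.
  x = 1: f_y(1, y) = 3*y**2 - 10*y + 8; vanishes at y ∈ {2}. (1, 2): f_x = -87 ≠ 0.
  x = 2: f_y(2, y) = 3*y**2 - 10*y + 8; vanishes at y ∈ {2}. (2, 2): f_x = -152 ≠ 0.
  x = 3: f_y(3, y) = 3*y**2 - 10*y + 8; vanishes at y ∈ {2}. (3, 2): f_x = -235 ≠ 0.
  x = 4: f_y(4, y) = 3*y**2 - 10*y + 8; vanishes at y ∈ {2}. (4, 2): f_x = -336 ≠ 0.
Only singular point on the grid: (-2, 2).
Classify: substitute x = -2 + u, y = 2 + v and expand: f = -3*u**3 - u**2 + v**3 + v**2.
No constant or linear terms (consistent with a singular point). Quadratic part: -u**2 + v**2. Cubic part: -3*u**3 + v**3.
The quadratic part v**2 - u**2 = (v − u)(v + u) splits into two distinct linear factors, so there are two distinct tangent lines y − 2 = ±(x − -2) — this is a node (ordinary double point).
Classification: node.


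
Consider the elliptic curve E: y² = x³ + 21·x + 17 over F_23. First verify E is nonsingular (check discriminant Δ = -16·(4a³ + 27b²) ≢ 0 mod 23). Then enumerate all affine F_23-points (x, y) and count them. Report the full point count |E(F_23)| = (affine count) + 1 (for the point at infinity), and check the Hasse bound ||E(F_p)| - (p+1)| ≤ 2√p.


Affine points = {(1, 4), (1, 19), (4, 2), (4, 21), (7, 1), (7, 22), (10, 10), (10, 13), (13, 7), (13, 16), (15, 2), (15, 21), (21, 6), (21, 17), (22, 8), (22, 15)}; affine count = 16; |E(F_23)| = 17.

Discriminant check: Δ ∝ 4a³ + 27b² = 4·21³ + 27·17² = 4·9261 + 27·289 ≡ 20 (mod 23). Nonzero ⇒ E is nonsingular.
For each x ∈ F_23, compute rhs = x³ + 21·x + 17 mod 23, then count y ∈ F_23 with y² ≡ rhs.
  x = 0: rhs = 17, matching y values: none (0 points).
  x = 1: rhs = 16, matching y values: 4, 19 (2 points).
  x = 2: rhs = 21, matching y values: none (0 points).
  x = 3: rhs = 15, matching y values: none (0 points).
  x = 4: rhs = 4, matching y values: 2, 21 (2 points).
  x = 5: rhs = 17, matching y values: none (0 points).
  x = 6: rhs = 14, matching y values: none (0 points).
  x = 7: rhs = 1, matching y values: 1, 22 (2 points).
  x = 8: rhs = 7, matching y values: none (0 points).
  x = 9: rhs = 15, matching y values: none (0 points).
  x = 10: rhs = 8, matching y values: 10, 13 (2 points).
  x = 11: rhs = 15, matching y values: none (0 points).
  x = 12: rhs = 19, matching y values: none (0 points).
  x = 13: rhs = 3, matching y values: 7, 16 (2 points).
  x = 14: rhs = 19, matching y values: none (0 points).
  x = 15: rhs = 4, matching y values: 2, 21 (2 points).
  x = 16: rhs = 10, matching y values: none (0 points).
  x = 17: rhs = 20, matching y values: none (0 points).
  x = 18: rhs = 17, matching y values: none (0 points).
  x = 19: rhs = 7, matching y values: none (0 points).
  x = 20: rhs = 19, matching y values: none (0 points).
  x = 21: rhs = 13, matching y values: 6, 17 (2 points).
  x = 22: rhs = 18, matching y values: 8, 15 (2 points).
Total affine count: 16.
Full point count |E(F_23)| = 16 + 1 = 17.
Hasse bound: |17 − (23+1)| = |-7| = 7 ≤ 2√23 ≈ 9.5917 ✓.


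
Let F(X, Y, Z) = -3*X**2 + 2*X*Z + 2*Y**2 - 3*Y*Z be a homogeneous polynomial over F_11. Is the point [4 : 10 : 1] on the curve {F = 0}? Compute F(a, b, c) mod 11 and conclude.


F(4,10,1) ≡ 9 (mod 11); P is NOT on the curve.

Evaluate F(4, 10, 1) term-by-term (mod 11).
  -3*X**2 ↦ -3·16·1·1 = -48
  2*X*Z ↦ 2·4·1·1 = 8
  2*Y**2 ↦ 2·1·100·1 = 200
  -3*Y*Z ↦ -3·1·10·1 = -30
Sum: F(4, 10, 1) = (-48) + (8) + (200) + (-30) = 130.
Reducing mod 11: 130 ≡ 9 (mod 11).
Since F(a, b, c) ≡ 9 ≠ 0 (mod 11), P does NOT lie on the curve.


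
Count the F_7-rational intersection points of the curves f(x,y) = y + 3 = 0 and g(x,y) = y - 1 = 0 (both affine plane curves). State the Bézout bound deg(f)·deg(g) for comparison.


Common zeros: ∅; count = 0; Bézout bound = 1.

deg(f) = 1, deg(g) = 1, so Bézout bound = 1.
Scan x ∈ F_7. For each x, list the y ∈ F_7 with f(x, y) ≡ 0 and those with g(x, y) ≡ 0 (mod 7); the common zeros in that column are the intersection.
  x = 0: f ≡ 0 at y ∈ {4}; g ≡ 0 at y ∈ {1}; common: ∅.
  x = 1: f ≡ 0 at y ∈ {4}; g ≡ 0 at y ∈ {1}; common: ∅.
  x = 2: f ≡ 0 at y ∈ {4}; g ≡ 0 at y ∈ {1}; common: ∅.
  x = 3: f ≡ 0 at y ∈ {4}; g ≡ 0 at y ∈ {1}; common: ∅.
  x = 4: f ≡ 0 at y ∈ {4}; g ≡ 0 at y ∈ {1}; common: ∅.
  x = 5: f ≡ 0 at y ∈ {4}; g ≡ 0 at y ∈ {1}; common: ∅.
  x = 6: f ≡ 0 at y ∈ {4}; g ≡ 0 at y ∈ {1}; common: ∅.
Collecting: common zeros = ∅, so the count is 0.
Comparison with the Bézout bound: 0 ≤ 1 = deg(f)·deg(g), as expected for curves with no common component (the affine F_7-count falls short of the bound because intersections may lie at infinity, over extension fields, or carry multiplicity).


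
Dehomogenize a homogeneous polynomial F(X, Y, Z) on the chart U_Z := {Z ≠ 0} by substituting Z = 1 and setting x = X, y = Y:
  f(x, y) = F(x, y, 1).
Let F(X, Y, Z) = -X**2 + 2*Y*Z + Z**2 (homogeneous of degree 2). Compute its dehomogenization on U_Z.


f(x, y) = -x**2 + 2*y + 1

On U_Z we set Z = 1. Each monomial c·X^i·Y^j·Z^k in F becomes c·x^i·y^j·1^k = c·x^i·y^j.
Substituting Z = 1: F(X, Y, 1) = -x**2 + 2*y + 1.
Note: deg(f) ≤ deg(F) = 2; strict inequality happens when F is divisible by Z (lost terms).


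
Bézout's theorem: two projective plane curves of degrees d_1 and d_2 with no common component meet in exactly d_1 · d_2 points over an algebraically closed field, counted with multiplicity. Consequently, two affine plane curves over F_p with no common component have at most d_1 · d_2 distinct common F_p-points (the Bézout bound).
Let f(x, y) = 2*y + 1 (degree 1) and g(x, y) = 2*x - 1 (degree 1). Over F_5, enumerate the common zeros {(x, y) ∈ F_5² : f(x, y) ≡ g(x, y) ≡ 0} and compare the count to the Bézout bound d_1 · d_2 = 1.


Common zeros: {(3, 2)}; count = 1; Bézout bound = 1.

deg(f) = 1, deg(g) = 1, so Bézout bound = 1.
Scan x ∈ F_5. For each x, list the y ∈ F_5 with f(x, y) ≡ 0 and those with g(x, y) ≡ 0 (mod 5); the common zeros in that column are the intersection.
  x = 0: f ≡ 0 at y ∈ {2}; g ≡ 0 at y ∈ ∅; common: ∅.
  x = 1: f ≡ 0 at y ∈ {2}; g ≡ 0 at y ∈ ∅; common: ∅.
  x = 2: f ≡ 0 at y ∈ {2}; g ≡ 0 at y ∈ ∅; common: ∅.
  x = 3: f ≡ 0 at y ∈ {2}; g ≡ 0 at y ∈ {0, 1, 2, 3, 4}; common: {2}.
  x = 4: f ≡ 0 at y ∈ {2}; g ≡ 0 at y ∈ ∅; common: ∅.
Collecting: common zeros = {(3, 2)}, so the count is 1.
Comparison with the Bézout bound: 1 ≤ 1 = deg(f)·deg(g), as expected for curves with no common component (the bound is attained).


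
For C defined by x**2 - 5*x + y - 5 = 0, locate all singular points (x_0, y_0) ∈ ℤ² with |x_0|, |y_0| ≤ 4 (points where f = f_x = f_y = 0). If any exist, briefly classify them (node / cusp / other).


No singular points in the scanned grid; C is smooth there.

Compute partial derivatives:
  f_x = 2*x - 5.
  f_y = 1.
f_y = 1 is a nonzero constant, so f_y never vanishes: no point (x, y) can satisfy f = f_x = f_y = 0. In particular no (x, y) ∈ {−4, ..., 4}² is singular; the curve is smooth.


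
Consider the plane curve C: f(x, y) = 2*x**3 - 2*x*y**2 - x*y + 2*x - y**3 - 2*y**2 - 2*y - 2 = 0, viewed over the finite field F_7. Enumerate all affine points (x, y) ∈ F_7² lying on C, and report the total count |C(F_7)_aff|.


Affine F_7-points: {(0, 1), (1, 2), (1, 3), (1, 5), (2, 1), (3, 3), (3, 4), (3, 6), (5, 1)}; count = 9.

For each of the 49 pairs (x, y) ∈ F_7², evaluate f(x, y) mod 7. Record the zeros.
  x = 0: [0↦5, 1↦0, 2↦6, 3↦3, 4↦6, 5↦2, 6↦6]  zeros at y ∈ {1}
  x = 1: [0↦2, 1↦1, 2↦0, 3↦0, 4↦2, 5↦0, 6↦2]  zeros at y ∈ {2, 3, 5}
  x = 2: [0↦4, 1↦0, 2↦6, 3↦2, 4↦3, 5↦3, 6↦3]  zeros at y ∈ {1}
  x = 3: [0↦2, 1↦2, 2↦1, 3↦0, 4↦0, 5↦2, 6↦0]  zeros at y ∈ {3, 4, 6}
  x = 4: [0↦1, 1↦5, 2↦4, 3↦6, 4↦5, 5↦2, 6↦5]  zeros at y ∈ ∅
  x = 5: [0↦6, 1↦0, 2↦6, 3↦4, 4↦2, 5↦1, 6↦2]  zeros at y ∈ {1}
  x = 6: [0↦1, 1↦6, 2↦5, 3↦6, 4↦3, 5↦4, 6↦3]  zeros at y ∈ ∅
Collecting zeros: affine points = {(0, 1), (1, 2), (1, 3), (1, 5), (2, 1), (3, 3), (3, 4), (3, 6), (5, 1)}.
Total count |C(F_7)_aff| = 9.


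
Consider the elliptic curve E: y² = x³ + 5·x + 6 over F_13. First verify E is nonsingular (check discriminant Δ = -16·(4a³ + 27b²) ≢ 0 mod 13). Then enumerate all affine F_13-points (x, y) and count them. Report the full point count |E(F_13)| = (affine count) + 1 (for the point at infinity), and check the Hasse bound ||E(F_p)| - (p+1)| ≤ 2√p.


Affine points = {(1, 5), (1, 8), (3, 3), (3, 10), (4, 5), (4, 8), (5, 0), (8, 5), (8, 8), (9, 0), (10, 4), (10, 9), (11, 1), (11, 12), (12, 0)}; affine count = 15; |E(F_13)| = 16.

Discriminant check: Δ ∝ 4a³ + 27b² = 4·5³ + 27·6² = 4·125 + 27·36 ≡ 3 (mod 13). Nonzero ⇒ E is nonsingular.
For each x ∈ F_13, compute rhs = x³ + 5·x + 6 mod 13, then count y ∈ F_13 with y² ≡ rhs.
  x = 0: rhs = 6, matching y values: none (0 points).
  x = 1: rhs = 12, matching y values: 5, 8 (2 points).
  x = 2: rhs = 11, matching y values: none (0 points).
  x = 3: rhs = 9, matching y values: 3, 10 (2 points).
  x = 4: rhs = 12, matching y values: 5, 8 (2 points).
  x = 5: rhs = 0, matching y values: 0 (1 points).
  x = 6: rhs = 5, matching y values: none (0 points).
  x = 7: rhs = 7, matching y values: none (0 points).
  x = 8: rhs = 12, matching y values: 5, 8 (2 points).
  x = 9: rhs = 0, matching y values: 0 (1 points).
  x = 10: rhs = 3, matching y values: 4, 9 (2 points).
  x = 11: rhs = 1, matching y values: 1, 12 (2 points).
  x = 12: rhs = 0, matching y values: 0 (1 points).
Total affine count: 15.
Full point count |E(F_13)| = 15 + 1 = 16.
Hasse bound: |16 − (13+1)| = |2| = 2 ≤ 2√13 ≈ 7.2111 ✓.


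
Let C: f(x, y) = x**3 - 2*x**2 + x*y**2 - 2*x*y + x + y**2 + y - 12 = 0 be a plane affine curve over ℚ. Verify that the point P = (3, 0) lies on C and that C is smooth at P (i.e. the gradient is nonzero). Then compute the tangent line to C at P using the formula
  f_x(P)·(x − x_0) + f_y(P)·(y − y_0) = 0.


Tangent line at P: 16*x - 5*y - 48 = 0.

Step 1: f(3, 0) = 0, so P lies on C.
Step 2: partial derivatives
  f_x(x, y) = 3*x**2 - 4*x + y**2 - 2*y + 1, f_y(x, y) = 2*x*y - 2*x + 2*y + 1.
  f_x(P) = 16, f_y(P) = -5 (gradient nonzero, so P is smooth).
Step 3: tangent line at P: 16·(x − 3) + -5·(y − 0) = 0.
Expanding: 16*x - 5*y - 48 = 0.


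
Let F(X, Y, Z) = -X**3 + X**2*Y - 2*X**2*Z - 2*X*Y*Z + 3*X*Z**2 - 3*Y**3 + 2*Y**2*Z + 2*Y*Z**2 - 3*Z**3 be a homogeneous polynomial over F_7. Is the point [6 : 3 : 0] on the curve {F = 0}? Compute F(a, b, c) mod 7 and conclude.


F(6,3,0) ≡ 0 (mod 7); P is on the curve.

Evaluate F(6, 3, 0) term-by-term (mod 7).
  -X**3 ↦ -1·216·1·1 = -216
  X**2*Y ↦ 1·36·3·1 = 108
  -2*X**2*Z ↦ -2·36·1·0 = 0
  -2*X*Y*Z ↦ -2·6·3·0 = 0
  3*X*Z**2 ↦ 3·6·1·0 = 0
  -3*Y**3 ↦ -3·1·27·1 = -81
  2*Y**2*Z ↦ 2·1·9·0 = 0
  2*Y*Z**2 ↦ 2·1·3·0 = 0
  -3*Z**3 ↦ -3·1·1·0 = 0
Sum: F(6, 3, 0) = (-216) + (108) + (0) + (0) + (0) + (-81) + (0) + (0) + (0) = -189.
Reducing mod 7: -189 ≡ 0 (mod 7).
Since F(a, b, c) ≡ 0 (mod 7), P lies on the curve.


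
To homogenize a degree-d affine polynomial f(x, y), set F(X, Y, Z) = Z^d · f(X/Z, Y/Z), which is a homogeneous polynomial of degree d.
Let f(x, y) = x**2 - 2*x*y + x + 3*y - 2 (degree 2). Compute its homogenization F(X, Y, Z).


F(X, Y, Z) = X**2 - 2*X*Y + X*Z + 3*Y*Z - 2*Z**2

deg(f) = 2.
Substitute x = X/Z, y = Y/Z into f, then multiply by Z^2.
  monomial 1·x^2·y^0 ↦ 1·X^2·Y^0·Z^0.
  monomial -2·x^1·y^1 ↦ -2·X^1·Y^1·Z^0.
  monomial 1·x^1·y^0 ↦ 1·X^1·Y^0·Z^1.
  monomial 3·x^0·y^1 ↦ 3·X^0·Y^1·Z^1.
  monomial -2·x^0·y^0 ↦ -2·X^0·Y^0·Z^2.
Collecting: F(X, Y, Z) = X**2 - 2*X*Y + X*Z + 3*Y*Z - 2*Z**2.


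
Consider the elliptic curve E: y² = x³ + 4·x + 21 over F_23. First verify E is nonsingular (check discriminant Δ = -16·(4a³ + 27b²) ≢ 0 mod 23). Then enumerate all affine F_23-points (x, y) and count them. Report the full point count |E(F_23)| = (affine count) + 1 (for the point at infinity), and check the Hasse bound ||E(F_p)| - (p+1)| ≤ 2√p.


Affine points = {(1, 7), (1, 16), (4, 3), (4, 20), (6, 10), (6, 13), (7, 1), (7, 22), (8, 6), (8, 17), (9, 2), (9, 21), (10, 7), (10, 16), (11, 4), (11, 19), (12, 7), (12, 16), (13, 4), (13, 19), (15, 11), (15, 12), (16, 8), (16, 15), (22, 4), (22, 19)}; affine count = 26; |E(F_23)| = 27.

Discriminant check: Δ ∝ 4a³ + 27b² = 4·4³ + 27·21² = 4·64 + 27·441 ≡ 19 (mod 23). Nonzero ⇒ E is nonsingular.
For each x ∈ F_23, compute rhs = x³ + 4·x + 21 mod 23, then count y ∈ F_23 with y² ≡ rhs.
  x = 0: rhs = 21, matching y values: none (0 points).
  x = 1: rhs = 3, matching y values: 7, 16 (2 points).
  x = 2: rhs = 14, matching y values: none (0 points).
  x = 3: rhs = 14, matching y values: none (0 points).
  x = 4: rhs = 9, matching y values: 3, 20 (2 points).
  x = 5: rhs = 5, matching y values: none (0 points).
  x = 6: rhs = 8, matching y values: 10, 13 (2 points).
  x = 7: rhs = 1, matching y values: 1, 22 (2 points).
  x = 8: rhs = 13, matching y values: 6, 17 (2 points).
  x = 9: rhs = 4, matching y values: 2, 21 (2 points).
  x = 10: rhs = 3, matching y values: 7, 16 (2 points).
  x = 11: rhs = 16, matching y values: 4, 19 (2 points).
  x = 12: rhs = 3, matching y values: 7, 16 (2 points).
  x = 13: rhs = 16, matching y values: 4, 19 (2 points).
  x = 14: rhs = 15, matching y values: none (0 points).
  x = 15: rhs = 6, matching y values: 11, 12 (2 points).
  x = 16: rhs = 18, matching y values: 8, 15 (2 points).
  x = 17: rhs = 11, matching y values: none (0 points).
  x = 18: rhs = 14, matching y values: none (0 points).
  x = 19: rhs = 10, matching y values: none (0 points).
  x = 20: rhs = 5, matching y values: none (0 points).
  x = 21: rhs = 5, matching y values: none (0 points).
  x = 22: rhs = 16, matching y values: 4, 19 (2 points).
Total affine count: 26.
Full point count |E(F_23)| = 26 + 1 = 27.
Hasse bound: |27 − (23+1)| = |3| = 3 ≤ 2√23 ≈ 9.5917 ✓.


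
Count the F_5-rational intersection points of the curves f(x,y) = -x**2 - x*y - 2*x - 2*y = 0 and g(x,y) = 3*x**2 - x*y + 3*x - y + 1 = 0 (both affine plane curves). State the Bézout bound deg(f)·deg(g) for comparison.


Common zeros: {(2, 3), (3, 3)}; count = 2; Bézout bound = 4.

deg(f) = 2, deg(g) = 2, so Bézout bound = 4.
Scan x ∈ F_5. For each x, list the y ∈ F_5 with f(x, y) ≡ 0 and those with g(x, y) ≡ 0 (mod 5); the common zeros in that column are the intersection.
  x = 0: f ≡ 0 at y ∈ {0}; g ≡ 0 at y ∈ {1}; common: ∅.
  x = 1: f ≡ 0 at y ∈ {4}; g ≡ 0 at y ∈ {1}; common: ∅.
  x = 2: f ≡ 0 at y ∈ {3}; g ≡ 0 at y ∈ {3}; common: {3}.
  x = 3: f ≡ 0 at y ∈ {0, 1, 2, 3, 4}; g ≡ 0 at y ∈ {3}; common: {3}.
  x = 4: f ≡ 0 at y ∈ {1}; g ≡ 0 at y ∈ ∅; common: ∅.
Collecting: common zeros = {(2, 3), (3, 3)}, so the count is 2.
Comparison with the Bézout bound: 2 ≤ 4 = deg(f)·deg(g), as expected for curves with no common component (the affine F_5-count falls short of the bound because intersections may lie at infinity, over extension fields, or carry multiplicity).


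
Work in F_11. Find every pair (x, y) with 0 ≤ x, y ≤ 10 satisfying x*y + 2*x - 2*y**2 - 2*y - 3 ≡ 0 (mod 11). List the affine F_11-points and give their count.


Affine F_11-points: {(1, 2), (1, 3), (3, 7), (3, 10), (4, 6), (6, 1), (7, 0), (7, 8), (9, 4), (9, 5)}; count = 10.

For each of the 121 pairs (x, y) ∈ F_11², evaluate f(x, y) mod 11. Record the zeros.
  x = 0: [0↦8, 1↦4, 2↦7, 3↦6, 4↦1, 5↦3, 6↦1, 7↦6, 8↦7, 9↦4, 10↦8]  zeros at y ∈ ∅
  x = 1: [0↦10, 1↦7, 2↦0, 3↦0, 4↦7, 5↦10, 6↦9, 7↦4, 8↦6, 9↦4, 10↦9]  zeros at y ∈ {2, 3}
  x = 2: [0↦1, 1↦10, 2↦4, 3↦5, 4↦2, 5↦6, 6↦6, 7↦2, 8↦5, 9↦4, 10↦10]  zeros at y ∈ ∅
  x = 3: [0↦3, 1↦2, 2↦8, 3↦10, 4↦8, 5↦2, 6↦3, 7↦0, 8↦4, 9↦4, 10↦0]  zeros at y ∈ {7, 10}
  x = 4: [0↦5, 1↦5, 2↦1, 3↦4, 4↦3, 5↦9, 6↦0, 7↦9, 8↦3, 9↦4, 10↦1]  zeros at y ∈ {6}
  x = 5: [0↦7, 1↦8, 2↦5, 3↦9, 4↦9, 5↦5, 6↦8, 7↦7, 8↦2, 9↦4, 10↦2]  zeros at y ∈ ∅
  x = 6: [0↦9, 1↦0, 2↦9, 3↦3, 4↦4, 5↦1, 6↦5, 7↦5, 8↦1, 9↦4, 10↦3]  zeros at y ∈ {1}
  x = 7: [0↦0, 1↦3, 2↦2, 3↦8, 4↦10, 5↦8, 6↦2, 7↦3, 8↦0, 9↦4, 10↦4]  zeros at y ∈ {0, 8}
  x = 8: [0↦2, 1↦6, 2↦6, 3↦2, 4↦5, 5↦4, 6↦10, 7↦1, 8↦10, 9↦4, 10↦5]  zeros at y ∈ ∅
  x = 9: [0↦4, 1↦9, 2↦10, 3↦7, 4↦0, 5↦0, 6↦7, 7↦10, 8↦9, 9↦4, 10↦6]  zeros at y ∈ {4, 5}
  x = 10: [0↦6, 1↦1, 2↦3, 3↦1, 4↦6, 5↦7, 6↦4, 7↦8, 8↦8, 9↦4, 10↦7]  zeros at y ∈ ∅
Collecting zeros: affine points = {(1, 2), (1, 3), (3, 7), (3, 10), (4, 6), (6, 1), (7, 0), (7, 8), (9, 4), (9, 5)}.
Total count |C(F_11)_aff| = 10.
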